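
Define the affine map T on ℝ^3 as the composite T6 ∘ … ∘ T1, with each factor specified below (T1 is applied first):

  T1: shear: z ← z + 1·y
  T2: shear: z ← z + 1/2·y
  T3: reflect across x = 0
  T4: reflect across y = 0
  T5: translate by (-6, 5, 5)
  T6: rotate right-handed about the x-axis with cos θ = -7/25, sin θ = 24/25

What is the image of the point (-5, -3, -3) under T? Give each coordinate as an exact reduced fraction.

T(p) = (-1, 4/25, 419/50)

T1 shear: z ← z + 1·y: (-5, -3, -3) → (-5, -3, -6)
T2 shear: z ← z + 1/2·y: (-5, -3, -6) → (-5, -3, -15/2)
T3 reflect across x = 0: (-5, -3, -15/2) → (5, -3, -15/2)
T4 reflect across y = 0: (5, -3, -15/2) → (5, 3, -15/2)
T5 translate by (-6, 5, 5): (5, 3, -15/2) → (-1, 8, -5/2)
T6 rotate right-handed about the x-axis with cos θ = -7/25, sin θ = 24/25: (-1, 8, -5/2) → (-1, 4/25, 419/50)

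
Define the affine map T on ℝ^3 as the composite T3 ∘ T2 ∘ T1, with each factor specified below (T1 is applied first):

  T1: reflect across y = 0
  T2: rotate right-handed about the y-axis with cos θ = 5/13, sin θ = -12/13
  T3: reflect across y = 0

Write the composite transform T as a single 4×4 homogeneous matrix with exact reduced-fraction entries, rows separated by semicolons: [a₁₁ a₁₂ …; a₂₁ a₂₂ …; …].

T = [5/13 0 -12/13 0; 0 1 0 0; 12/13 0 5/13 0; 0 0 0 1]

T1 = [1 0 0 0; 0 -1 0 0; 0 0 1 0; 0 0 0 1]
T2·T1 = [5/13 0 -12/13 0; 0 -1 0 0; 12/13 0 5/13 0; 0 0 0 1]
T3·…·T1 = [5/13 0 -12/13 0; 0 1 0 0; 12/13 0 5/13 0; 0 0 0 1]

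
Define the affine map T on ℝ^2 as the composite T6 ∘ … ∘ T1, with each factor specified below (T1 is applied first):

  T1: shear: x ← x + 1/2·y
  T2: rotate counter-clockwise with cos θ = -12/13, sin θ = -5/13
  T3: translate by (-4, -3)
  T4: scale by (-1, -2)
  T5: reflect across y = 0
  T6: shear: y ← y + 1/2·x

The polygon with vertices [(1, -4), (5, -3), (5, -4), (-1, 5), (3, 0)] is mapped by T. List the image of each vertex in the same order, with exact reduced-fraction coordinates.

image vertices: (60/13, 58/13), (109/13, 27/26), (108/13, 42/13), (45/13, -381/26), (88/13, -64/13)

T1 shear: x ← x + 1/2·y: (1, -4) → (-1, -4); (5, -3) → (7/2, -3); (5, -4) → (3, -4); (-1, 5) → (3/2, 5); (3, 0) → (3, 0)
T2 rotate counter-clockwise with cos θ = -12/13, sin θ = -5/13: (-1, -4) → (-8/13, 53/13); (7/2, -3) → (-57/13, 37/26); (3, -4) → (-56/13, 33/13); (3/2, 5) → (7/13, -135/26); (3, 0) → (-36/13, -15/13)
T3 translate by (-4, -3): (-8/13, 53/13) → (-60/13, 14/13); (-57/13, 37/26) → (-109/13, -41/26); (-56/13, 33/13) → (-108/13, -6/13); (7/13, -135/26) → (-45/13, -213/26); (-36/13, -15/13) → (-88/13, -54/13)
T4 scale by (-1, -2): (-60/13, 14/13) → (60/13, -28/13); (-109/13, -41/26) → (109/13, 41/13); (-108/13, -6/13) → (108/13, 12/13); (-45/13, -213/26) → (45/13, 213/13); (-88/13, -54/13) → (88/13, 108/13)
T5 reflect across y = 0: (60/13, -28/13) → (60/13, 28/13); (109/13, 41/13) → (109/13, -41/13); (108/13, 12/13) → (108/13, -12/13); (45/13, 213/13) → (45/13, -213/13); (88/13, 108/13) → (88/13, -108/13)
T6 shear: y ← y + 1/2·x: (60/13, 28/13) → (60/13, 58/13); (109/13, -41/13) → (109/13, 27/26); (108/13, -12/13) → (108/13, 42/13); (45/13, -213/13) → (45/13, -381/26); (88/13, -108/13) → (88/13, -64/13)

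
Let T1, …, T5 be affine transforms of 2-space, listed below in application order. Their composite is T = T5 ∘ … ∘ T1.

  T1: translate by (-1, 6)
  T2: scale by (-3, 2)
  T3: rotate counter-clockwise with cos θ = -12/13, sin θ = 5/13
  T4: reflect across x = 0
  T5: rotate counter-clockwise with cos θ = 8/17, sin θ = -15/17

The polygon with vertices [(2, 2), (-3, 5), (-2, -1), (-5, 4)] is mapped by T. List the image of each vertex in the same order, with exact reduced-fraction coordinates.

T1 translate by (-1, 6): (2, 2) → (1, 8); (-3, 5) → (-4, 11); (-2, -1) → (-3, 5); (-5, 4) → (-6, 10)
T2 scale by (-3, 2): (1, 8) → (-3, 16); (-4, 11) → (12, 22); (-3, 5) → (9, 10); (-6, 10) → (18, 20)
T3 rotate counter-clockwise with cos θ = -12/13, sin θ = 5/13: (-3, 16) → (-44/13, -207/13); (12, 22) → (-254/13, -204/13); (9, 10) → (-158/13, -75/13); (18, 20) → (-316/13, -150/13)
T4 reflect across x = 0: (-44/13, -207/13) → (44/13, -207/13); (-254/13, -204/13) → (254/13, -204/13); (-158/13, -75/13) → (158/13, -75/13); (-316/13, -150/13) → (316/13, -150/13)
T5 rotate counter-clockwise with cos θ = 8/17, sin θ = -15/17: (44/13, -207/13) → (-2753/221, -2316/221); (254/13, -204/13) → (-1028/221, -5442/221); (158/13, -75/13) → (139/221, -2970/221); (316/13, -150/13) → (278/221, -5940/221)

image vertices: (-2753/221, -2316/221), (-1028/221, -5442/221), (139/221, -2970/221), (278/221, -5940/221)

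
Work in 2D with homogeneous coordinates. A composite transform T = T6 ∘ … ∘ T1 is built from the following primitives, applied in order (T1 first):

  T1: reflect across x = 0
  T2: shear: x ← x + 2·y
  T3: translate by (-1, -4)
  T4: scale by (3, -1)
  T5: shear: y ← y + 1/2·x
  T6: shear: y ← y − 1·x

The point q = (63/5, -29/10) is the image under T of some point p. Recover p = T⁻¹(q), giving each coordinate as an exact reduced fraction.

T1 = [-1 0 0; 0 1 0; 0 0 1]
T2·T1 = [-1 2 0; 0 1 0; 0 0 1]
T3·…·T1 = [-1 2 -1; 0 1 -4; 0 0 1]
T4·…·T1 = [-3 6 -3; 0 -1 4; 0 0 1]
T5·…·T1 = [-3 6 -3; -3/2 2 5/2; 0 0 1]
T6·…·T1 = [-3 6 -3; 3/2 -4 11/2; 0 0 1]
det M = 3; M⁻¹ = [-4/3 -2 7; -1/2 -1 4; 0 0 1]
M⁻¹ · (63/5, -29/10)ᵀ = (-4, 3/5)ᵀ

p = (-4, 3/5)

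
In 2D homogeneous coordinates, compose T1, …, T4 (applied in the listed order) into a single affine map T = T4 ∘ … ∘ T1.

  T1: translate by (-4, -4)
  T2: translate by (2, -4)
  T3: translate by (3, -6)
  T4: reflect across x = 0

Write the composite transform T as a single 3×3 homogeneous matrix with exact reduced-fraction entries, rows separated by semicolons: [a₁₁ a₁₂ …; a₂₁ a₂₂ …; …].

T1 = [1 0 -4; 0 1 -4; 0 0 1]
T2·T1 = [1 0 -2; 0 1 -8; 0 0 1]
T3·…·T1 = [1 0 1; 0 1 -14; 0 0 1]
T4·…·T1 = [-1 0 -1; 0 1 -14; 0 0 1]

T = [-1 0 -1; 0 1 -14; 0 0 1]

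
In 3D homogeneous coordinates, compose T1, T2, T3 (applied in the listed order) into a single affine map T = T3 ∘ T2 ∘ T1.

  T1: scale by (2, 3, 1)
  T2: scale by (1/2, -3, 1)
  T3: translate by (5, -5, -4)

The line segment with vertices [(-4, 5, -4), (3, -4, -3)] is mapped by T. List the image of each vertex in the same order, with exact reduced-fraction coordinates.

image vertices: (1, -50, -8), (8, 31, -7)

T1 scale by (2, 3, 1): (-4, 5, -4) → (-8, 15, -4); (3, -4, -3) → (6, -12, -3)
T2 scale by (1/2, -3, 1): (-8, 15, -4) → (-4, -45, -4); (6, -12, -3) → (3, 36, -3)
T3 translate by (5, -5, -4): (-4, -45, -4) → (1, -50, -8); (3, 36, -3) → (8, 31, -7)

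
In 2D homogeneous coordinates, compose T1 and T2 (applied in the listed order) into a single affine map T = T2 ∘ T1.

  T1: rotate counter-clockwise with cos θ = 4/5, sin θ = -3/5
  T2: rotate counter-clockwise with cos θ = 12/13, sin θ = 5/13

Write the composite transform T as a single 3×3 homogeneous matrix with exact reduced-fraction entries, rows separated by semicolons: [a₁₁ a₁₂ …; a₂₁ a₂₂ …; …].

T1 = [4/5 3/5 0; -3/5 4/5 0; 0 0 1]
T2·T1 = [63/65 16/65 0; -16/65 63/65 0; 0 0 1]

T = [63/65 16/65 0; -16/65 63/65 0; 0 0 1]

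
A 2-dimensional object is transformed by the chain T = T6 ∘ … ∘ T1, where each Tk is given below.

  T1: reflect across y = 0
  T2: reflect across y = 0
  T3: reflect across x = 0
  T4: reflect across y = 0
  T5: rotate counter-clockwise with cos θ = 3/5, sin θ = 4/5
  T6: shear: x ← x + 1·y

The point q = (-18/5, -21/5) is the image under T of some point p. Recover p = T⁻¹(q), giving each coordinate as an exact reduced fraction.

T1 = [1 0 0; 0 -1 0; 0 0 1]
T2·T1 = [1 0 0; 0 1 0; 0 0 1]
T3·…·T1 = [-1 0 0; 0 1 0; 0 0 1]
T4·…·T1 = [-1 0 0; 0 -1 0; 0 0 1]
T5·…·T1 = [-3/5 4/5 0; -4/5 -3/5 0; 0 0 1]
T6·…·T1 = [-7/5 1/5 0; -4/5 -3/5 0; 0 0 1]
det M = 1; M⁻¹ = [-3/5 -1/5 0; 4/5 -7/5 0; 0 0 1]
M⁻¹ · (-18/5, -21/5)ᵀ = (3, 3)ᵀ

p = (3, 3)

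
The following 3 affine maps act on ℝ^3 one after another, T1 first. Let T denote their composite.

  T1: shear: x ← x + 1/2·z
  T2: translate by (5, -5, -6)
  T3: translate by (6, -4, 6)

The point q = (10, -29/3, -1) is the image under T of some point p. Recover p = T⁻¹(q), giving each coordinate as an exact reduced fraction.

T1 = [1 0 1/2 0; 0 1 0 0; 0 0 1 0; 0 0 0 1]
T2·T1 = [1 0 1/2 5; 0 1 0 -5; 0 0 1 -6; 0 0 0 1]
T3·…·T1 = [1 0 1/2 11; 0 1 0 -9; 0 0 1 0; 0 0 0 1]
det M = 1; M⁻¹ = [1 0 -1/2 -11; 0 1 0 9; 0 0 1 0; 0 0 0 1]
M⁻¹ · (10, -29/3, -1)ᵀ = (-1/2, -2/3, -1)ᵀ

p = (-1/2, -2/3, -1)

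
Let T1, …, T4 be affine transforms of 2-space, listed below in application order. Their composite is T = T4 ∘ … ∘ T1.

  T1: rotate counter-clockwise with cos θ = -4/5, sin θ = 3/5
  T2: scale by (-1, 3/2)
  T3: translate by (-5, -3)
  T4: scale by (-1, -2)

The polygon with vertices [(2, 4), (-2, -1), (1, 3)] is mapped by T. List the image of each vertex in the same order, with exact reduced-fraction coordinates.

T1 rotate counter-clockwise with cos θ = -4/5, sin θ = 3/5: (2, 4) → (-4, -2); (-2, -1) → (11/5, -2/5); (1, 3) → (-13/5, -9/5)
T2 scale by (-1, 3/2): (-4, -2) → (4, -3); (11/5, -2/5) → (-11/5, -3/5); (-13/5, -9/5) → (13/5, -27/10)
T3 translate by (-5, -3): (4, -3) → (-1, -6); (-11/5, -3/5) → (-36/5, -18/5); (13/5, -27/10) → (-12/5, -57/10)
T4 scale by (-1, -2): (-1, -6) → (1, 12); (-36/5, -18/5) → (36/5, 36/5); (-12/5, -57/10) → (12/5, 57/5)

image vertices: (1, 12), (36/5, 36/5), (12/5, 57/5)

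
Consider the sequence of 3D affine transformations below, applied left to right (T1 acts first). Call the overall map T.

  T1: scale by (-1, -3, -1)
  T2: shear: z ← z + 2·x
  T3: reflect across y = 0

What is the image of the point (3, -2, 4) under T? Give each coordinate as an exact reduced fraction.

T(p) = (-3, -6, -10)

T1 scale by (-1, -3, -1): (3, -2, 4) → (-3, 6, -4)
T2 shear: z ← z + 2·x: (-3, 6, -4) → (-3, 6, -10)
T3 reflect across y = 0: (-3, 6, -10) → (-3, -6, -10)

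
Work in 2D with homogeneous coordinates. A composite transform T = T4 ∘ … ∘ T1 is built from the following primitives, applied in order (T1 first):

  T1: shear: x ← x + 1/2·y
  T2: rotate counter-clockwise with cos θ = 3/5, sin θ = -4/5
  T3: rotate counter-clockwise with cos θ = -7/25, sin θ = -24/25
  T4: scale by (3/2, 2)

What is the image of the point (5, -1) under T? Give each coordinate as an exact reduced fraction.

T1 shear: x ← x + 1/2·y: (5, -1) → (9/2, -1)
T2 rotate counter-clockwise with cos θ = 3/5, sin θ = -4/5: (9/2, -1) → (19/10, -21/5)
T3 rotate counter-clockwise with cos θ = -7/25, sin θ = -24/25: (19/10, -21/5) → (-1141/250, -81/125)
T4 scale by (3/2, 2): (-1141/250, -81/125) → (-3423/500, -162/125)

T(p) = (-3423/500, -162/125)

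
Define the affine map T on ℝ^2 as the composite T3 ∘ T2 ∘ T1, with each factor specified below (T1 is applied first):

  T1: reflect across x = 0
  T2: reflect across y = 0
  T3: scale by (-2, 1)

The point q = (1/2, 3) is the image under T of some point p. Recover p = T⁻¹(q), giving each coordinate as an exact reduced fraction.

T1 = [-1 0 0; 0 1 0; 0 0 1]
T2·T1 = [-1 0 0; 0 -1 0; 0 0 1]
T3·…·T1 = [2 0 0; 0 -1 0; 0 0 1]
det M = -2; M⁻¹ = [1/2 0 0; 0 -1 0; 0 0 1]
M⁻¹ · (1/2, 3)ᵀ = (1/4, -3)ᵀ

p = (1/4, -3)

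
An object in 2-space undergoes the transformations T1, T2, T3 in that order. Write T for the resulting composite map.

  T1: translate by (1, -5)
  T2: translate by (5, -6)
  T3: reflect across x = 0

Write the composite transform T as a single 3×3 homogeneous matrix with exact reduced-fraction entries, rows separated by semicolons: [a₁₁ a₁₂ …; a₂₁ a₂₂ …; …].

T1 = [1 0 1; 0 1 -5; 0 0 1]
T2·T1 = [1 0 6; 0 1 -11; 0 0 1]
T3·…·T1 = [-1 0 -6; 0 1 -11; 0 0 1]

T = [-1 0 -6; 0 1 -11; 0 0 1]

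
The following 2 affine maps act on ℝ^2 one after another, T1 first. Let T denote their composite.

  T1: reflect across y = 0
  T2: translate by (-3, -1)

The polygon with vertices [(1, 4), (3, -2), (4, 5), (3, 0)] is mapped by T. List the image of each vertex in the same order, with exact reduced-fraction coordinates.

T1 reflect across y = 0: (1, 4) → (1, -4); (3, -2) → (3, 2); (4, 5) → (4, -5); (3, 0) → (3, 0)
T2 translate by (-3, -1): (1, -4) → (-2, -5); (3, 2) → (0, 1); (4, -5) → (1, -6); (3, 0) → (0, -1)

image vertices: (-2, -5), (0, 1), (1, -6), (0, -1)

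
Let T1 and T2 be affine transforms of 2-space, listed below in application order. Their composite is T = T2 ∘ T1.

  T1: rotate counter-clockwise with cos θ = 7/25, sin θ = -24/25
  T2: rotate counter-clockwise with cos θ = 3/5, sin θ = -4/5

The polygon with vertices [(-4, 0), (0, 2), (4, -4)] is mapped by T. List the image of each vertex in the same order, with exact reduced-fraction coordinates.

image vertices: (12/5, 16/5), (8/5, -6/5), (-28/5, -4/5)

T1 rotate counter-clockwise with cos θ = 7/25, sin θ = -24/25: (-4, 0) → (-28/25, 96/25); (0, 2) → (48/25, 14/25); (4, -4) → (-68/25, -124/25)
T2 rotate counter-clockwise with cos θ = 3/5, sin θ = -4/5: (-28/25, 96/25) → (12/5, 16/5); (48/25, 14/25) → (8/5, -6/5); (-68/25, -124/25) → (-28/5, -4/5)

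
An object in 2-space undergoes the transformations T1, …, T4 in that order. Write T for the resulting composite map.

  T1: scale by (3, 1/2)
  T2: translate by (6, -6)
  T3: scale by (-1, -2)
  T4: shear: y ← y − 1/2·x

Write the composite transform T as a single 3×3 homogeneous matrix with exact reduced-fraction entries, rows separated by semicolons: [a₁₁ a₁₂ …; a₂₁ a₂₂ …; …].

T = [-3 0 -6; 3/2 -1 15; 0 0 1]

T1 = [3 0 0; 0 1/2 0; 0 0 1]
T2·T1 = [3 0 6; 0 1/2 -6; 0 0 1]
T3·…·T1 = [-3 0 -6; 0 -1 12; 0 0 1]
T4·…·T1 = [-3 0 -6; 3/2 -1 15; 0 0 1]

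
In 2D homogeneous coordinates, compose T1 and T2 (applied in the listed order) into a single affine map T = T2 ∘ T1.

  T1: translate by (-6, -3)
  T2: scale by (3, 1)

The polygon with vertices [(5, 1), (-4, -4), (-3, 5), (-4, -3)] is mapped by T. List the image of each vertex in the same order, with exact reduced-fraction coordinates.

T1 translate by (-6, -3): (5, 1) → (-1, -2); (-4, -4) → (-10, -7); (-3, 5) → (-9, 2); (-4, -3) → (-10, -6)
T2 scale by (3, 1): (-1, -2) → (-3, -2); (-10, -7) → (-30, -7); (-9, 2) → (-27, 2); (-10, -6) → (-30, -6)

image vertices: (-3, -2), (-30, -7), (-27, 2), (-30, -6)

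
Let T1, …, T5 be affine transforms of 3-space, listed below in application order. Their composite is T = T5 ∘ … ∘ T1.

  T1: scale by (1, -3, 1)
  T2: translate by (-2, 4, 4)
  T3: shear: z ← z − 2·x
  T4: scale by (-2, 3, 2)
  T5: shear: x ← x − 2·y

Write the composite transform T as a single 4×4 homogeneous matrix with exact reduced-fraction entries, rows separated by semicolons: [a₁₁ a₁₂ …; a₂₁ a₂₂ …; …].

T = [-2 18 0 -20; 0 -9 0 12; -4 0 2 16; 0 0 0 1]

T1 = [1 0 0 0; 0 -3 0 0; 0 0 1 0; 0 0 0 1]
T2·T1 = [1 0 0 -2; 0 -3 0 4; 0 0 1 4; 0 0 0 1]
T3·…·T1 = [1 0 0 -2; 0 -3 0 4; -2 0 1 8; 0 0 0 1]
T4·…·T1 = [-2 0 0 4; 0 -9 0 12; -4 0 2 16; 0 0 0 1]
T5·…·T1 = [-2 18 0 -20; 0 -9 0 12; -4 0 2 16; 0 0 0 1]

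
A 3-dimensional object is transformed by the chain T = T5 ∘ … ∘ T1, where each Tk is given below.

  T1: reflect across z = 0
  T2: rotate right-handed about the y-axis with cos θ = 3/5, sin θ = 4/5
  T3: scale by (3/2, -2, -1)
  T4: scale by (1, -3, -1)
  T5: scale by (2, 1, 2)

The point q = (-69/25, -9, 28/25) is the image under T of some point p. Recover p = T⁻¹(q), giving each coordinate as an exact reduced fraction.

p = (-1, -3/2, 2/5)

T1 = [1 0 0 0; 0 1 0 0; 0 0 -1 0; 0 0 0 1]
T2·T1 = [3/5 0 -4/5 0; 0 1 0 0; -4/5 0 -3/5 0; 0 0 0 1]
T3·…·T1 = [9/10 0 -6/5 0; 0 -2 0 0; 4/5 0 3/5 0; 0 0 0 1]
T4·…·T1 = [9/10 0 -6/5 0; 0 6 0 0; -4/5 0 -3/5 0; 0 0 0 1]
T5·…·T1 = [9/5 0 -12/5 0; 0 6 0 0; -8/5 0 -6/5 0; 0 0 0 1]
det M = -36; M⁻¹ = [1/5 0 -2/5 0; 0 1/6 0 0; -4/15 0 -3/10 0; 0 0 0 1]
M⁻¹ · (-69/25, -9, 28/25)ᵀ = (-1, -3/2, 2/5)ᵀ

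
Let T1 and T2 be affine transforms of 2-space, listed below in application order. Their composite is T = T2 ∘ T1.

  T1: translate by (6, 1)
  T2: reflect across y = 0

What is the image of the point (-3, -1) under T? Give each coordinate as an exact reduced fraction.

T(p) = (3, 0)

T1 translate by (6, 1): (-3, -1) → (3, 0)
T2 reflect across y = 0: (3, 0) → (3, 0)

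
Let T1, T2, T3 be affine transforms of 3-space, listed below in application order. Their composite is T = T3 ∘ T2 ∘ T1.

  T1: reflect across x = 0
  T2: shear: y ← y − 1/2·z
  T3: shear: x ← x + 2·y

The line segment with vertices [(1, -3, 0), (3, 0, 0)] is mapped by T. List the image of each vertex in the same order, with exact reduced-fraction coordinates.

T1 reflect across x = 0: (1, -3, 0) → (-1, -3, 0); (3, 0, 0) → (-3, 0, 0)
T2 shear: y ← y − 1/2·z: (-1, -3, 0) → (-1, -3, 0); (-3, 0, 0) → (-3, 0, 0)
T3 shear: x ← x + 2·y: (-1, -3, 0) → (-7, -3, 0); (-3, 0, 0) → (-3, 0, 0)

image vertices: (-7, -3, 0), (-3, 0, 0)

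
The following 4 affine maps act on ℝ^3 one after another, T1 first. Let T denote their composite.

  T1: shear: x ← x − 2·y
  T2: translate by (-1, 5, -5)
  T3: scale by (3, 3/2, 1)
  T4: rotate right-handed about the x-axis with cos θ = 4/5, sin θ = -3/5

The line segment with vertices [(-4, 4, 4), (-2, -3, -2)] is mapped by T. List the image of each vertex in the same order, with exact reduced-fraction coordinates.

T1 shear: x ← x − 2·y: (-4, 4, 4) → (-12, 4, 4); (-2, -3, -2) → (4, -3, -2)
T2 translate by (-1, 5, -5): (-12, 4, 4) → (-13, 9, -1); (4, -3, -2) → (3, 2, -7)
T3 scale by (3, 3/2, 1): (-13, 9, -1) → (-39, 27/2, -1); (3, 2, -7) → (9, 3, -7)
T4 rotate right-handed about the x-axis with cos θ = 4/5, sin θ = -3/5: (-39, 27/2, -1) → (-39, 51/5, -89/10); (9, 3, -7) → (9, -9/5, -37/5)

image vertices: (-39, 51/5, -89/10), (9, -9/5, -37/5)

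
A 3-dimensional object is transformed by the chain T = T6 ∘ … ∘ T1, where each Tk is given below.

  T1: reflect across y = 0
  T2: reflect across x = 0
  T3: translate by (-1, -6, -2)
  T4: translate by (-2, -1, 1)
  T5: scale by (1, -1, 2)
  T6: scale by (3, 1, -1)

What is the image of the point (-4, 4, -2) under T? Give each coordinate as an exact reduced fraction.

T(p) = (3, 11, 6)

T1 reflect across y = 0: (-4, 4, -2) → (-4, -4, -2)
T2 reflect across x = 0: (-4, -4, -2) → (4, -4, -2)
T3 translate by (-1, -6, -2): (4, -4, -2) → (3, -10, -4)
T4 translate by (-2, -1, 1): (3, -10, -4) → (1, -11, -3)
T5 scale by (1, -1, 2): (1, -11, -3) → (1, 11, -6)
T6 scale by (3, 1, -1): (1, 11, -6) → (3, 11, 6)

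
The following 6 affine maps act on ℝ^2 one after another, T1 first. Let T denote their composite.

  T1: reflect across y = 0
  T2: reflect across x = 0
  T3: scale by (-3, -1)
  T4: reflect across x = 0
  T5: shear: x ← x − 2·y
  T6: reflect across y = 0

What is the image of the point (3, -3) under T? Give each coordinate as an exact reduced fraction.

T1 reflect across y = 0: (3, -3) → (3, 3)
T2 reflect across x = 0: (3, 3) → (-3, 3)
T3 scale by (-3, -1): (-3, 3) → (9, -3)
T4 reflect across x = 0: (9, -3) → (-9, -3)
T5 shear: x ← x − 2·y: (-9, -3) → (-3, -3)
T6 reflect across y = 0: (-3, -3) → (-3, 3)

T(p) = (-3, 3)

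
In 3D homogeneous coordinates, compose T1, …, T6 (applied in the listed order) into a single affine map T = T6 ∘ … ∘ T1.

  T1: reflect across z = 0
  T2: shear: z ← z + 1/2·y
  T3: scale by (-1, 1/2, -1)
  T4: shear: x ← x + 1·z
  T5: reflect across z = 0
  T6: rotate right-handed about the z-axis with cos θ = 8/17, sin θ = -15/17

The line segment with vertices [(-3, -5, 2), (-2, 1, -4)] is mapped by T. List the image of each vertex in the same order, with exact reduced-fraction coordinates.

T1 reflect across z = 0: (-3, -5, 2) → (-3, -5, -2); (-2, 1, -4) → (-2, 1, 4)
T2 shear: z ← z + 1/2·y: (-3, -5, -2) → (-3, -5, -9/2); (-2, 1, 4) → (-2, 1, 9/2)
T3 scale by (-1, 1/2, -1): (-3, -5, -9/2) → (3, -5/2, 9/2); (-2, 1, 9/2) → (2, 1/2, -9/2)
T4 shear: x ← x + 1·z: (3, -5/2, 9/2) → (15/2, -5/2, 9/2); (2, 1/2, -9/2) → (-5/2, 1/2, -9/2)
T5 reflect across z = 0: (15/2, -5/2, 9/2) → (15/2, -5/2, -9/2); (-5/2, 1/2, -9/2) → (-5/2, 1/2, 9/2)
T6 rotate right-handed about the z-axis with cos θ = 8/17, sin θ = -15/17: (15/2, -5/2, -9/2) → (45/34, -265/34, -9/2); (-5/2, 1/2, 9/2) → (-25/34, 83/34, 9/2)

image vertices: (45/34, -265/34, -9/2), (-25/34, 83/34, 9/2)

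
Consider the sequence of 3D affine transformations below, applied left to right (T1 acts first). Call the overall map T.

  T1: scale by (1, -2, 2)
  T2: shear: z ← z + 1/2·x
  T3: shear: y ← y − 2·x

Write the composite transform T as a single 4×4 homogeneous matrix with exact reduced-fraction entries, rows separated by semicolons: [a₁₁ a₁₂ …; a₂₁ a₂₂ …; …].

T1 = [1 0 0 0; 0 -2 0 0; 0 0 2 0; 0 0 0 1]
T2·T1 = [1 0 0 0; 0 -2 0 0; 1/2 0 2 0; 0 0 0 1]
T3·…·T1 = [1 0 0 0; -2 -2 0 0; 1/2 0 2 0; 0 0 0 1]

T = [1 0 0 0; -2 -2 0 0; 1/2 0 2 0; 0 0 0 1]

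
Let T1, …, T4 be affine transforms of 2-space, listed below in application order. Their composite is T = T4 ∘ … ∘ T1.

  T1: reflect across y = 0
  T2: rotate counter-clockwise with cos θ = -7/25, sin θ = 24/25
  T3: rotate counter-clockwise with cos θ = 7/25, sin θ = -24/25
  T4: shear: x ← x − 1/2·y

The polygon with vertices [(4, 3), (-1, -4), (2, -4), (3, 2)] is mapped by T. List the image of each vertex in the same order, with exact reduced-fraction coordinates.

image vertices: (6469/1250, -237/625), (-2757/625, 1772/625), (-336/125, 556/125), (2276/625, -46/625)

T1 reflect across y = 0: (4, 3) → (4, -3); (-1, -4) → (-1, 4); (2, -4) → (2, 4); (3, 2) → (3, -2)
T2 rotate counter-clockwise with cos θ = -7/25, sin θ = 24/25: (4, -3) → (44/25, 117/25); (-1, 4) → (-89/25, -52/25); (2, 4) → (-22/5, 4/5); (3, -2) → (27/25, 86/25)
T3 rotate counter-clockwise with cos θ = 7/25, sin θ = -24/25: (44/25, 117/25) → (3116/625, -237/625); (-89/25, -52/25) → (-1871/625, 1772/625); (-22/5, 4/5) → (-58/125, 556/125); (27/25, 86/25) → (2253/625, -46/625)
T4 shear: x ← x − 1/2·y: (3116/625, -237/625) → (6469/1250, -237/625); (-1871/625, 1772/625) → (-2757/625, 1772/625); (-58/125, 556/125) → (-336/125, 556/125); (2253/625, -46/625) → (2276/625, -46/625)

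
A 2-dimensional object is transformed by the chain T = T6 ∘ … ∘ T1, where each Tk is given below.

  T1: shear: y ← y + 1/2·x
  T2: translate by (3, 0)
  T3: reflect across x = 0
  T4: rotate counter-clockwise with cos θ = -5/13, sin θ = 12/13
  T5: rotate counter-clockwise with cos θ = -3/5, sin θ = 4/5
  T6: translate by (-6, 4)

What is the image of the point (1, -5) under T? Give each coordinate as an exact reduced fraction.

T1 shear: y ← y + 1/2·x: (1, -5) → (1, -9/2)
T2 translate by (3, 0): (1, -9/2) → (4, -9/2)
T3 reflect across x = 0: (4, -9/2) → (-4, -9/2)
T4 rotate counter-clockwise with cos θ = -5/13, sin θ = 12/13: (-4, -9/2) → (74/13, -51/26)
T5 rotate counter-clockwise with cos θ = -3/5, sin θ = 4/5: (74/13, -51/26) → (-24/13, 149/26)
T6 translate by (-6, 4): (-24/13, 149/26) → (-102/13, 253/26)

T(p) = (-102/13, 253/26)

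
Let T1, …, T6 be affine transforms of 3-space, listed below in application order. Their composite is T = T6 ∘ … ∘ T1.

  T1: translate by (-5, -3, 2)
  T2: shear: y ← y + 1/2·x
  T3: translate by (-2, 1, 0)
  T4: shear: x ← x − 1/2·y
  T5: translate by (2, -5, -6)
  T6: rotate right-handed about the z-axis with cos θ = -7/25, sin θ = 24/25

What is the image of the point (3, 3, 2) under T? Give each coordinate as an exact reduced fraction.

T(p) = (134/25, -13/25, -2)

T1 translate by (-5, -3, 2): (3, 3, 2) → (-2, 0, 4)
T2 shear: y ← y + 1/2·x: (-2, 0, 4) → (-2, -1, 4)
T3 translate by (-2, 1, 0): (-2, -1, 4) → (-4, 0, 4)
T4 shear: x ← x − 1/2·y: (-4, 0, 4) → (-4, 0, 4)
T5 translate by (2, -5, -6): (-4, 0, 4) → (-2, -5, -2)
T6 rotate right-handed about the z-axis with cos θ = -7/25, sin θ = 24/25: (-2, -5, -2) → (134/25, -13/25, -2)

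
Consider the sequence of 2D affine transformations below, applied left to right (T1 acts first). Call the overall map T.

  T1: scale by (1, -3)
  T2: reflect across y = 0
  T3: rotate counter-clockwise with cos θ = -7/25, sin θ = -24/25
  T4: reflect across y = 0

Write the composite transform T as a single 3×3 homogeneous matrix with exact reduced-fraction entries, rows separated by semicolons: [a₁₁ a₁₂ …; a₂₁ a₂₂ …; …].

T = [-7/25 72/25 0; 24/25 21/25 0; 0 0 1]

T1 = [1 0 0; 0 -3 0; 0 0 1]
T2·T1 = [1 0 0; 0 3 0; 0 0 1]
T3·…·T1 = [-7/25 72/25 0; -24/25 -21/25 0; 0 0 1]
T4·…·T1 = [-7/25 72/25 0; 24/25 21/25 0; 0 0 1]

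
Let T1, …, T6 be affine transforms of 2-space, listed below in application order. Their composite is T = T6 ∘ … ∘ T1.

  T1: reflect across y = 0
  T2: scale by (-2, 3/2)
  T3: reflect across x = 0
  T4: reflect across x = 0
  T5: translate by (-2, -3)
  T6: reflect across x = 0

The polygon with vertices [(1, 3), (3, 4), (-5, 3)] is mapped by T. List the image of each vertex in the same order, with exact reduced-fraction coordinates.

image vertices: (4, -15/2), (8, -9), (-8, -15/2)

T1 reflect across y = 0: (1, 3) → (1, -3); (3, 4) → (3, -4); (-5, 3) → (-5, -3)
T2 scale by (-2, 3/2): (1, -3) → (-2, -9/2); (3, -4) → (-6, -6); (-5, -3) → (10, -9/2)
T3 reflect across x = 0: (-2, -9/2) → (2, -9/2); (-6, -6) → (6, -6); (10, -9/2) → (-10, -9/2)
T4 reflect across x = 0: (2, -9/2) → (-2, -9/2); (6, -6) → (-6, -6); (-10, -9/2) → (10, -9/2)
T5 translate by (-2, -3): (-2, -9/2) → (-4, -15/2); (-6, -6) → (-8, -9); (10, -9/2) → (8, -15/2)
T6 reflect across x = 0: (-4, -15/2) → (4, -15/2); (-8, -9) → (8, -9); (8, -15/2) → (-8, -15/2)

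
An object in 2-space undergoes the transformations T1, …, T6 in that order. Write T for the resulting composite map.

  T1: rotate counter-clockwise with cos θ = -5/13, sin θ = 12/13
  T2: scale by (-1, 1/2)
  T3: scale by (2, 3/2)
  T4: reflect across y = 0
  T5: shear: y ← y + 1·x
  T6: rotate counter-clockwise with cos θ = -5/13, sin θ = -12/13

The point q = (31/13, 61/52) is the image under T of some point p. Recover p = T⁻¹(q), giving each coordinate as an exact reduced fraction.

T1 = [-5/13 -12/13 0; 12/13 -5/13 0; 0 0 1]
T2·T1 = [5/13 12/13 0; 6/13 -5/26 0; 0 0 1]
T3·…·T1 = [10/13 24/13 0; 9/13 -15/52 0; 0 0 1]
T4·…·T1 = [10/13 24/13 0; -9/13 15/52 0; 0 0 1]
T5·…·T1 = [10/13 24/13 0; 1/13 111/52 0; 0 0 1]
T6·…·T1 = [-38/169 213/169 0; -125/169 -1707/676 0; 0 0 1]
det M = 3/2; M⁻¹ = [-569/338 -142/169 0; 250/507 -76/507 0; 0 0 1]
M⁻¹ · (31/13, 61/52)ᵀ = (-5, 1)ᵀ

p = (-5, 1)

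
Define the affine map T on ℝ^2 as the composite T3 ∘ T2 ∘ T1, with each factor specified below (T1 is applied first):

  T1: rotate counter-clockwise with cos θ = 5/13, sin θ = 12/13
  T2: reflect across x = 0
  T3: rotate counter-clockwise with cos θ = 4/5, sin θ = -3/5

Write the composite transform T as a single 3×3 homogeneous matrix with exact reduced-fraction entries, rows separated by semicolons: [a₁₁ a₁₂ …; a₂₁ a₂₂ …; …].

T = [16/65 63/65 0; 63/65 -16/65 0; 0 0 1]

T1 = [5/13 -12/13 0; 12/13 5/13 0; 0 0 1]
T2·T1 = [-5/13 12/13 0; 12/13 5/13 0; 0 0 1]
T3·…·T1 = [16/65 63/65 0; 63/65 -16/65 0; 0 0 1]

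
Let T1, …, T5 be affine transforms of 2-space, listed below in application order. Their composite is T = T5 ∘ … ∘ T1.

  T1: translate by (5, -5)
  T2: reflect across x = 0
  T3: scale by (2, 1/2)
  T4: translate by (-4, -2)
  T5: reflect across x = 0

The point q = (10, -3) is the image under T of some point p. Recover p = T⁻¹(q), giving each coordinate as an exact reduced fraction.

T1 = [1 0 5; 0 1 -5; 0 0 1]
T2·T1 = [-1 0 -5; 0 1 -5; 0 0 1]
T3·…·T1 = [-2 0 -10; 0 1/2 -5/2; 0 0 1]
T4·…·T1 = [-2 0 -14; 0 1/2 -9/2; 0 0 1]
T5·…·T1 = [2 0 14; 0 1/2 -9/2; 0 0 1]
det M = 1; M⁻¹ = [1/2 0 -7; 0 2 9; 0 0 1]
M⁻¹ · (10, -3)ᵀ = (-2, 3)ᵀ

p = (-2, 3)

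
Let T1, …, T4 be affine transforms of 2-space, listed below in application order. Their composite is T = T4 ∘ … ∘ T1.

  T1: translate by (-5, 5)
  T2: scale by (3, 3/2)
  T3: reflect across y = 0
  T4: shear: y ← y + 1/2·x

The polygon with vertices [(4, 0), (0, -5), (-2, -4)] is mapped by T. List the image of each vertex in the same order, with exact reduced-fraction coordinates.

T1 translate by (-5, 5): (4, 0) → (-1, 5); (0, -5) → (-5, 0); (-2, -4) → (-7, 1)
T2 scale by (3, 3/2): (-1, 5) → (-3, 15/2); (-5, 0) → (-15, 0); (-7, 1) → (-21, 3/2)
T3 reflect across y = 0: (-3, 15/2) → (-3, -15/2); (-15, 0) → (-15, 0); (-21, 3/2) → (-21, -3/2)
T4 shear: y ← y + 1/2·x: (-3, -15/2) → (-3, -9); (-15, 0) → (-15, -15/2); (-21, -3/2) → (-21, -12)

image vertices: (-3, -9), (-15, -15/2), (-21, -12)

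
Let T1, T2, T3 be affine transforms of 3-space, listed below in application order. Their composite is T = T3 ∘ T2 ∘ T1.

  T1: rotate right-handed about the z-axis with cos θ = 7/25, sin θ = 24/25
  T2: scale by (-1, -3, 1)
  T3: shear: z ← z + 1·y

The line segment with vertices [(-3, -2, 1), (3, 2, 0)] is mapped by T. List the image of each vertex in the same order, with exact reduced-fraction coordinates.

image vertices: (-27/25, 258/25, 283/25), (27/25, -258/25, -258/25)

T1 rotate right-handed about the z-axis with cos θ = 7/25, sin θ = 24/25: (-3, -2, 1) → (27/25, -86/25, 1); (3, 2, 0) → (-27/25, 86/25, 0)
T2 scale by (-1, -3, 1): (27/25, -86/25, 1) → (-27/25, 258/25, 1); (-27/25, 86/25, 0) → (27/25, -258/25, 0)
T3 shear: z ← z + 1·y: (-27/25, 258/25, 1) → (-27/25, 258/25, 283/25); (27/25, -258/25, 0) → (27/25, -258/25, -258/25)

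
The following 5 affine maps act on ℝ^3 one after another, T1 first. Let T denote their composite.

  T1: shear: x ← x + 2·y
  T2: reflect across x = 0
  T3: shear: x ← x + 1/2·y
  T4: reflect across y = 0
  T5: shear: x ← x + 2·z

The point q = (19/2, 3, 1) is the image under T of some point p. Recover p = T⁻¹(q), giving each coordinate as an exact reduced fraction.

T1 = [1 2 0 0; 0 1 0 0; 0 0 1 0; 0 0 0 1]
T2·T1 = [-1 -2 0 0; 0 1 0 0; 0 0 1 0; 0 0 0 1]
T3·…·T1 = [-1 -3/2 0 0; 0 1 0 0; 0 0 1 0; 0 0 0 1]
T4·…·T1 = [-1 -3/2 0 0; 0 -1 0 0; 0 0 1 0; 0 0 0 1]
T5·…·T1 = [-1 -3/2 2 0; 0 -1 0 0; 0 0 1 0; 0 0 0 1]
det M = 1; M⁻¹ = [-1 3/2 2 0; 0 -1 0 0; 0 0 1 0; 0 0 0 1]
M⁻¹ · (19/2, 3, 1)ᵀ = (-3, -3, 1)ᵀ

p = (-3, -3, 1)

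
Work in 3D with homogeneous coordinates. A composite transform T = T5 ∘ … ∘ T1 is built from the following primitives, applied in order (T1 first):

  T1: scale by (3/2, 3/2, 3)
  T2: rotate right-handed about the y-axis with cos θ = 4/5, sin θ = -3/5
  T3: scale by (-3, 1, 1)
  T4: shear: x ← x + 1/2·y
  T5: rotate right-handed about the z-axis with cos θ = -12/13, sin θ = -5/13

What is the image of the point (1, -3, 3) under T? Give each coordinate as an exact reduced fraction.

T(p) = (-1467/130, 9/52, 81/10)

T1 scale by (3/2, 3/2, 3): (1, -3, 3) → (3/2, -9/2, 9)
T2 rotate right-handed about the y-axis with cos θ = 4/5, sin θ = -3/5: (3/2, -9/2, 9) → (-21/5, -9/2, 81/10)
T3 scale by (-3, 1, 1): (-21/5, -9/2, 81/10) → (63/5, -9/2, 81/10)
T4 shear: x ← x + 1/2·y: (63/5, -9/2, 81/10) → (207/20, -9/2, 81/10)
T5 rotate right-handed about the z-axis with cos θ = -12/13, sin θ = -5/13: (207/20, -9/2, 81/10) → (-1467/130, 9/52, 81/10)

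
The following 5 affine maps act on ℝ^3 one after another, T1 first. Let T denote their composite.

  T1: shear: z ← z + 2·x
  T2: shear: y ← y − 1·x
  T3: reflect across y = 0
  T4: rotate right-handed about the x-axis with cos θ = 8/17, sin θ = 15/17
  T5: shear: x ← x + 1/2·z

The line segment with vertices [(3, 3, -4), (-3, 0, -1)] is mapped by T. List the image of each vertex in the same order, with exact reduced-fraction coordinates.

T1 shear: z ← z + 2·x: (3, 3, -4) → (3, 3, 2); (-3, 0, -1) → (-3, 0, -7)
T2 shear: y ← y − 1·x: (3, 3, 2) → (3, 0, 2); (-3, 0, -7) → (-3, 3, -7)
T3 reflect across y = 0: (3, 0, 2) → (3, 0, 2); (-3, 3, -7) → (-3, -3, -7)
T4 rotate right-handed about the x-axis with cos θ = 8/17, sin θ = 15/17: (3, 0, 2) → (3, -30/17, 16/17); (-3, -3, -7) → (-3, 81/17, -101/17)
T5 shear: x ← x + 1/2·z: (3, -30/17, 16/17) → (59/17, -30/17, 16/17); (-3, 81/17, -101/17) → (-203/34, 81/17, -101/17)

image vertices: (59/17, -30/17, 16/17), (-203/34, 81/17, -101/17)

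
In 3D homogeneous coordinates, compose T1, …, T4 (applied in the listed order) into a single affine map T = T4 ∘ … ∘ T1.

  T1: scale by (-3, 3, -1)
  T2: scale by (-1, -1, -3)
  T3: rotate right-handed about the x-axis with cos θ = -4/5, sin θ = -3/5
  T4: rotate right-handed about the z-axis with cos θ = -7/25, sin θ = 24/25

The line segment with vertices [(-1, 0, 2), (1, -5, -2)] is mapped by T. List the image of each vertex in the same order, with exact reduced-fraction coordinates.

image vertices: (-327/125, -486/125, -24/5), (1767/125, 906/125, -21/5)

T1 scale by (-3, 3, -1): (-1, 0, 2) → (3, 0, -2); (1, -5, -2) → (-3, -15, 2)
T2 scale by (-1, -1, -3): (3, 0, -2) → (-3, 0, 6); (-3, -15, 2) → (3, 15, -6)
T3 rotate right-handed about the x-axis with cos θ = -4/5, sin θ = -3/5: (-3, 0, 6) → (-3, 18/5, -24/5); (3, 15, -6) → (3, -78/5, -21/5)
T4 rotate right-handed about the z-axis with cos θ = -7/25, sin θ = 24/25: (-3, 18/5, -24/5) → (-327/125, -486/125, -24/5); (3, -78/5, -21/5) → (1767/125, 906/125, -21/5)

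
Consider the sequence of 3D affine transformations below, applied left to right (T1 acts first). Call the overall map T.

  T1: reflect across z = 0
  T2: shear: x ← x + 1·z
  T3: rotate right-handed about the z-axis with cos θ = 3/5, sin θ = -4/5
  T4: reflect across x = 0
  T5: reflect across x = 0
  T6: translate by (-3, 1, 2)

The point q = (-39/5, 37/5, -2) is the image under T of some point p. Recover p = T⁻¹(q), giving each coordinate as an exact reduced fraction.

p = (-4, 0, 4)

T1 = [1 0 0 0; 0 1 0 0; 0 0 -1 0; 0 0 0 1]
T2·T1 = [1 0 -1 0; 0 1 0 0; 0 0 -1 0; 0 0 0 1]
T3·…·T1 = [3/5 4/5 -3/5 0; -4/5 3/5 4/5 0; 0 0 -1 0; 0 0 0 1]
T4·…·T1 = [-3/5 -4/5 3/5 0; -4/5 3/5 4/5 0; 0 0 -1 0; 0 0 0 1]
T5·…·T1 = [3/5 4/5 -3/5 0; -4/5 3/5 4/5 0; 0 0 -1 0; 0 0 0 1]
T6·…·T1 = [3/5 4/5 -3/5 -3; -4/5 3/5 4/5 1; 0 0 -1 2; 0 0 0 1]
det M = -1; M⁻¹ = [3/5 -4/5 -1 23/5; 4/5 3/5 0 9/5; 0 0 -1 2; 0 0 0 1]
M⁻¹ · (-39/5, 37/5, -2)ᵀ = (-4, 0, 4)ᵀ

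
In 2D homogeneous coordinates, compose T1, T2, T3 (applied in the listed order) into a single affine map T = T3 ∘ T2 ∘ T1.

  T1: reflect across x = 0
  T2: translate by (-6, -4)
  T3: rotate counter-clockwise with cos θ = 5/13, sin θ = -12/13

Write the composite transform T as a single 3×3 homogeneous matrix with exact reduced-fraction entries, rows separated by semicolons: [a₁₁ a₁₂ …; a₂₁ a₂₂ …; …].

T1 = [-1 0 0; 0 1 0; 0 0 1]
T2·T1 = [-1 0 -6; 0 1 -4; 0 0 1]
T3·…·T1 = [-5/13 12/13 -6; 12/13 5/13 4; 0 0 1]

T = [-5/13 12/13 -6; 12/13 5/13 4; 0 0 1]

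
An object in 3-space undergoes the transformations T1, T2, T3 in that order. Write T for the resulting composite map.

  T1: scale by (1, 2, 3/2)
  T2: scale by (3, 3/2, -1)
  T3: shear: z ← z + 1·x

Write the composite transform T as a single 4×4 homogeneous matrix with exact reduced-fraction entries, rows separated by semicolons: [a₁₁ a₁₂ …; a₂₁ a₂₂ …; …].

T = [3 0 0 0; 0 3 0 0; 3 0 -3/2 0; 0 0 0 1]

T1 = [1 0 0 0; 0 2 0 0; 0 0 3/2 0; 0 0 0 1]
T2·T1 = [3 0 0 0; 0 3 0 0; 0 0 -3/2 0; 0 0 0 1]
T3·…·T1 = [3 0 0 0; 0 3 0 0; 3 0 -3/2 0; 0 0 0 1]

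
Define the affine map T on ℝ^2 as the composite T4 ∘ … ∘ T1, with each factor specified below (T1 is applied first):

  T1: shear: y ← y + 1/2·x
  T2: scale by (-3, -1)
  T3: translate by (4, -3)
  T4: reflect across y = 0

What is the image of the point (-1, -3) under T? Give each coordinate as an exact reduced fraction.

T1 shear: y ← y + 1/2·x: (-1, -3) → (-1, -7/2)
T2 scale by (-3, -1): (-1, -7/2) → (3, 7/2)
T3 translate by (4, -3): (3, 7/2) → (7, 1/2)
T4 reflect across y = 0: (7, 1/2) → (7, -1/2)

T(p) = (7, -1/2)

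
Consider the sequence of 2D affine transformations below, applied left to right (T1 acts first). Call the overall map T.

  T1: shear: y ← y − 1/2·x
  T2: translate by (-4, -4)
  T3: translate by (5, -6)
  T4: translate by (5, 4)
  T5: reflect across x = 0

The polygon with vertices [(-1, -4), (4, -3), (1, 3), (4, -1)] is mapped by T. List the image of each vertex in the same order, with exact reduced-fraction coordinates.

T1 shear: y ← y − 1/2·x: (-1, -4) → (-1, -7/2); (4, -3) → (4, -5); (1, 3) → (1, 5/2); (4, -1) → (4, -3)
T2 translate by (-4, -4): (-1, -7/2) → (-5, -15/2); (4, -5) → (0, -9); (1, 5/2) → (-3, -3/2); (4, -3) → (0, -7)
T3 translate by (5, -6): (-5, -15/2) → (0, -27/2); (0, -9) → (5, -15); (-3, -3/2) → (2, -15/2); (0, -7) → (5, -13)
T4 translate by (5, 4): (0, -27/2) → (5, -19/2); (5, -15) → (10, -11); (2, -15/2) → (7, -7/2); (5, -13) → (10, -9)
T5 reflect across x = 0: (5, -19/2) → (-5, -19/2); (10, -11) → (-10, -11); (7, -7/2) → (-7, -7/2); (10, -9) → (-10, -9)

image vertices: (-5, -19/2), (-10, -11), (-7, -7/2), (-10, -9)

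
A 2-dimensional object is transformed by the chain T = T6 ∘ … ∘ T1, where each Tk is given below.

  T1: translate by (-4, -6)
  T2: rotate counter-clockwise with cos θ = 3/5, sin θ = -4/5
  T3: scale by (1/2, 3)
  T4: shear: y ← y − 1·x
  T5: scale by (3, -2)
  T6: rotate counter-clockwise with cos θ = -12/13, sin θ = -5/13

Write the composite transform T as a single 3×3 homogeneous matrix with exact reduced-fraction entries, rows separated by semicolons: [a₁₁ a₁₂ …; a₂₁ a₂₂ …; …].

T1 = [1 0 -4; 0 1 -6; 0 0 1]
T2·T1 = [3/5 4/5 -36/5; -4/5 3/5 -2/5; 0 0 1]
T3·…·T1 = [3/10 2/5 -18/5; -12/5 9/5 -6/5; 0 0 1]
T4·…·T1 = [3/10 2/5 -18/5; -27/10 7/5 12/5; 0 0 1]
T5·…·T1 = [9/10 6/5 -54/5; 27/5 -14/5 -24/5; 0 0 1]
T6·…·T1 = [81/65 -142/65 528/65; -693/130 138/65 558/65; 0 0 1]

T = [81/65 -142/65 528/65; -693/130 138/65 558/65; 0 0 1]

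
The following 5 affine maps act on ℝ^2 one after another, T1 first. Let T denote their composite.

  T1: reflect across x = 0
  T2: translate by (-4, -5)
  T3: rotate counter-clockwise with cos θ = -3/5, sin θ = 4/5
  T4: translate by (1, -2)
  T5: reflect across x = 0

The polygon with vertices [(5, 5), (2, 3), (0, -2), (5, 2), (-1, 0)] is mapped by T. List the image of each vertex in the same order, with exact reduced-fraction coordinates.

image vertices: (-32/5, -46/5), (-31/5, -28/5), (-9, -1), (-44/5, -37/5), (-34/5, -7/5)

T1 reflect across x = 0: (5, 5) → (-5, 5); (2, 3) → (-2, 3); (0, -2) → (0, -2); (5, 2) → (-5, 2); (-1, 0) → (1, 0)
T2 translate by (-4, -5): (-5, 5) → (-9, 0); (-2, 3) → (-6, -2); (0, -2) → (-4, -7); (-5, 2) → (-9, -3); (1, 0) → (-3, -5)
T3 rotate counter-clockwise with cos θ = -3/5, sin θ = 4/5: (-9, 0) → (27/5, -36/5); (-6, -2) → (26/5, -18/5); (-4, -7) → (8, 1); (-9, -3) → (39/5, -27/5); (-3, -5) → (29/5, 3/5)
T4 translate by (1, -2): (27/5, -36/5) → (32/5, -46/5); (26/5, -18/5) → (31/5, -28/5); (8, 1) → (9, -1); (39/5, -27/5) → (44/5, -37/5); (29/5, 3/5) → (34/5, -7/5)
T5 reflect across x = 0: (32/5, -46/5) → (-32/5, -46/5); (31/5, -28/5) → (-31/5, -28/5); (9, -1) → (-9, -1); (44/5, -37/5) → (-44/5, -37/5); (34/5, -7/5) → (-34/5, -7/5)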